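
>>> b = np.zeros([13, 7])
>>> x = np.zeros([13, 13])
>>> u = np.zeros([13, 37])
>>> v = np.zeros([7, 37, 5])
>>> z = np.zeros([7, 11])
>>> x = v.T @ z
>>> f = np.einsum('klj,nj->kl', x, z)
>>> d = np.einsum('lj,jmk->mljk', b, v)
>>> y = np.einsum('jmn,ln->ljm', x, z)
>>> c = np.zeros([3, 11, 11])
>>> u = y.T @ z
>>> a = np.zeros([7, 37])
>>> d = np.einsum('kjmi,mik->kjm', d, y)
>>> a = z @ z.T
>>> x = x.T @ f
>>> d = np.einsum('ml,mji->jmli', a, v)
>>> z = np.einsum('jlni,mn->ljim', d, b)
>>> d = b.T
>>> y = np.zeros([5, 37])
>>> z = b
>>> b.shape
(13, 7)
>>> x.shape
(11, 37, 37)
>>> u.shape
(37, 5, 11)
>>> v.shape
(7, 37, 5)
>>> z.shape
(13, 7)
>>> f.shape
(5, 37)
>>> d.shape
(7, 13)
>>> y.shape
(5, 37)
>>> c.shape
(3, 11, 11)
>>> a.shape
(7, 7)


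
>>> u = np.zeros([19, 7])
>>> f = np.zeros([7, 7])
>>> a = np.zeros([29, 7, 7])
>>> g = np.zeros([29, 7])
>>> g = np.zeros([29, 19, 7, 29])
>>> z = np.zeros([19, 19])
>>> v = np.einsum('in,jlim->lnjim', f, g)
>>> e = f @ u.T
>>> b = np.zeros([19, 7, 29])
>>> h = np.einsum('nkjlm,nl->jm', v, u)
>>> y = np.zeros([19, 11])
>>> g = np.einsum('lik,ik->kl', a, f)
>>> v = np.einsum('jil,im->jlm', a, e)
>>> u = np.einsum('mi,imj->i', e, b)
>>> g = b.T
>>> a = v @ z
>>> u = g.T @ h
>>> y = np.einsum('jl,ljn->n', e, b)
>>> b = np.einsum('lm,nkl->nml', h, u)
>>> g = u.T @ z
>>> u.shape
(19, 7, 29)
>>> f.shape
(7, 7)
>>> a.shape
(29, 7, 19)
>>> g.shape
(29, 7, 19)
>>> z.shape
(19, 19)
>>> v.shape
(29, 7, 19)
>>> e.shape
(7, 19)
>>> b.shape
(19, 29, 29)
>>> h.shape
(29, 29)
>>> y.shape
(29,)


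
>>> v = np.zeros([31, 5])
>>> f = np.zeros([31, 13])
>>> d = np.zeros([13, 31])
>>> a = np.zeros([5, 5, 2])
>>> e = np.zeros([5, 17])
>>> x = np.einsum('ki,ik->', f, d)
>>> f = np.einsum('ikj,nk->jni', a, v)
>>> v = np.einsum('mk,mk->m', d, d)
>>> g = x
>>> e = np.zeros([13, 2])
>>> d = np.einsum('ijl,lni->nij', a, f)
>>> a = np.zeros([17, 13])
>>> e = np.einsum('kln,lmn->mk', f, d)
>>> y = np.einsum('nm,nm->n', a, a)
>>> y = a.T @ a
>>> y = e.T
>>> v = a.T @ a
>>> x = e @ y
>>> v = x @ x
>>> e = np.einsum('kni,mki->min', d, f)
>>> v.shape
(5, 5)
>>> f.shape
(2, 31, 5)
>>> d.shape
(31, 5, 5)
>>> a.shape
(17, 13)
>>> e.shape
(2, 5, 5)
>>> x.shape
(5, 5)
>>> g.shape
()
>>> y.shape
(2, 5)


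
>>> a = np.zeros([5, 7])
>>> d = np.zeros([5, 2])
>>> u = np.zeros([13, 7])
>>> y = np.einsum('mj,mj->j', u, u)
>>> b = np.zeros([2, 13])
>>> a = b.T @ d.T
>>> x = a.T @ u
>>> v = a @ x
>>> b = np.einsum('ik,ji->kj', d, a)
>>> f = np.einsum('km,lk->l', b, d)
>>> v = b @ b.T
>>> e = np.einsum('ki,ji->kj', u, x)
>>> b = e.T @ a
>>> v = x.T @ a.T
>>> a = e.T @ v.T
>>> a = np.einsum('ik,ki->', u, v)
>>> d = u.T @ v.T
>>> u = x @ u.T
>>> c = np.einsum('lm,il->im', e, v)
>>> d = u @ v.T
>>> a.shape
()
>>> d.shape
(5, 7)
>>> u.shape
(5, 13)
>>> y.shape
(7,)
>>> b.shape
(5, 5)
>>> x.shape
(5, 7)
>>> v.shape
(7, 13)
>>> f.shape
(5,)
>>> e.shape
(13, 5)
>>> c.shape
(7, 5)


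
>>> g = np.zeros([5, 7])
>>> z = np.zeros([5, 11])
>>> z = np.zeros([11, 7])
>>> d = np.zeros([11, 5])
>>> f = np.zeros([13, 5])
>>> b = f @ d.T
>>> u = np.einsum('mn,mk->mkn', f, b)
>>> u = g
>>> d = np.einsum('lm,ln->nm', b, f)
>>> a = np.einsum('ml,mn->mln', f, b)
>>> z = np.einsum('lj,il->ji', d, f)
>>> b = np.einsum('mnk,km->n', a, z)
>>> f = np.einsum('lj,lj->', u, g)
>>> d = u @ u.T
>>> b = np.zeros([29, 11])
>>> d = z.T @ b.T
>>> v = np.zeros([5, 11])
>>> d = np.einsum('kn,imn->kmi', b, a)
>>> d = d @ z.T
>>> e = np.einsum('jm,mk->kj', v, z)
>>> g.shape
(5, 7)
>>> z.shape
(11, 13)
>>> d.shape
(29, 5, 11)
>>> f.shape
()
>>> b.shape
(29, 11)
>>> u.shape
(5, 7)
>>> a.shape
(13, 5, 11)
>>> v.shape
(5, 11)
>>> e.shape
(13, 5)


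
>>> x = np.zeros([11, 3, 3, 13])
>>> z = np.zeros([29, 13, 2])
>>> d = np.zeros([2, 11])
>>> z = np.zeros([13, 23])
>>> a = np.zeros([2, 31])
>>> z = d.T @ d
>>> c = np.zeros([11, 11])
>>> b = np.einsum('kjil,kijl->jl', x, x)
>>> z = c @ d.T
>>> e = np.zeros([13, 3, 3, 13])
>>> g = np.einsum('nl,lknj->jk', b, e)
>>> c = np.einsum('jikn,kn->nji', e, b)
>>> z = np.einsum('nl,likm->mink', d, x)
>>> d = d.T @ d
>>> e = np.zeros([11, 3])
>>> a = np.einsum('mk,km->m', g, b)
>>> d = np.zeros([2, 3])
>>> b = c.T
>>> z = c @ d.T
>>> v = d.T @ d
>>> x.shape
(11, 3, 3, 13)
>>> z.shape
(13, 13, 2)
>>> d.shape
(2, 3)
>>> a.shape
(13,)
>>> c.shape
(13, 13, 3)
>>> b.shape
(3, 13, 13)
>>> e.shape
(11, 3)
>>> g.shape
(13, 3)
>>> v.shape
(3, 3)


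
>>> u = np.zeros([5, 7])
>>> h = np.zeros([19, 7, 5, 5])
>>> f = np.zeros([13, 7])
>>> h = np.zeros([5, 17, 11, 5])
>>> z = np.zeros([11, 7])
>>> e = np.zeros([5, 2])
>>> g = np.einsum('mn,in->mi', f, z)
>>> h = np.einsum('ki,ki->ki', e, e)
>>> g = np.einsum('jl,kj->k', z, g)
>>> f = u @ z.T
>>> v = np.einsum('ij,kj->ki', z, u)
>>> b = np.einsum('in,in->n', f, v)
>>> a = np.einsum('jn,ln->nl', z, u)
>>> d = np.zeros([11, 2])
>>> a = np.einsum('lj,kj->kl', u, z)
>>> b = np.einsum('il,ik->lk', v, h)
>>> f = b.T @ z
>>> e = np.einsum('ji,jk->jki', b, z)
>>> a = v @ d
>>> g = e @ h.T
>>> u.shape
(5, 7)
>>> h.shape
(5, 2)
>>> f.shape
(2, 7)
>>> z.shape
(11, 7)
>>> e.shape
(11, 7, 2)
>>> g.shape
(11, 7, 5)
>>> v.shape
(5, 11)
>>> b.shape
(11, 2)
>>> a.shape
(5, 2)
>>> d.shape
(11, 2)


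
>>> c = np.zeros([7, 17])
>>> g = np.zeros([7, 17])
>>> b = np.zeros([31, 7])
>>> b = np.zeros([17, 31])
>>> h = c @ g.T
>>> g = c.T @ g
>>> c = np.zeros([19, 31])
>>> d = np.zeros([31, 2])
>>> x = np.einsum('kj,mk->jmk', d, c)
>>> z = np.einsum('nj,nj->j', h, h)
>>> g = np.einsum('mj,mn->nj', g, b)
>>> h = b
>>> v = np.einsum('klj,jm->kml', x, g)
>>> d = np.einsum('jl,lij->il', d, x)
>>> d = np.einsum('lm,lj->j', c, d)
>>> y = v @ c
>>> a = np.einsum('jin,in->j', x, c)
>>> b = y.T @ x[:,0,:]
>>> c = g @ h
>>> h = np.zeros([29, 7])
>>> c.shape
(31, 31)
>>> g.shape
(31, 17)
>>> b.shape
(31, 17, 31)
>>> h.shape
(29, 7)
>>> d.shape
(2,)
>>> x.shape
(2, 19, 31)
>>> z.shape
(7,)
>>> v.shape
(2, 17, 19)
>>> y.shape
(2, 17, 31)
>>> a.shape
(2,)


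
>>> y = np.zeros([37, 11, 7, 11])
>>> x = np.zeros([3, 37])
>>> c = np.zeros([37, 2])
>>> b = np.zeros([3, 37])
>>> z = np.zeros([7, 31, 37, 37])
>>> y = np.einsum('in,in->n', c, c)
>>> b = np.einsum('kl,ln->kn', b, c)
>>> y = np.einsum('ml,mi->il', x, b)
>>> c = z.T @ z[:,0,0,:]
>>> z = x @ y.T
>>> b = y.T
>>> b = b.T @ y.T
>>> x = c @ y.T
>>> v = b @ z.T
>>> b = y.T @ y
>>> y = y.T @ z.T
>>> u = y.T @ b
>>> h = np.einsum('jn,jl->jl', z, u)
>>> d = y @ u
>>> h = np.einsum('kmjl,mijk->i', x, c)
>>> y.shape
(37, 3)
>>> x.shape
(37, 37, 31, 2)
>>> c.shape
(37, 37, 31, 37)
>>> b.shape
(37, 37)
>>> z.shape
(3, 2)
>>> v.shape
(2, 3)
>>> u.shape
(3, 37)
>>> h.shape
(37,)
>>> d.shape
(37, 37)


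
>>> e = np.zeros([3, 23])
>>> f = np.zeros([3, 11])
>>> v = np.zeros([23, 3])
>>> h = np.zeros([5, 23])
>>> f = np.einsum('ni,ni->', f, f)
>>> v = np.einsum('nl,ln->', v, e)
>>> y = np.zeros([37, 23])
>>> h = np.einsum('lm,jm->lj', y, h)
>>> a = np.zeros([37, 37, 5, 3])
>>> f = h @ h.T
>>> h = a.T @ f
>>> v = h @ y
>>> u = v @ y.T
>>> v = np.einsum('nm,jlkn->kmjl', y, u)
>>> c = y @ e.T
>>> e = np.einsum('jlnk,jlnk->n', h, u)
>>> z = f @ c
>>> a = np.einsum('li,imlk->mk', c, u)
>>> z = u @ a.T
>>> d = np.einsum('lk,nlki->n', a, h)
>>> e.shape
(37,)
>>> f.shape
(37, 37)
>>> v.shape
(37, 23, 3, 5)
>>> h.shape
(3, 5, 37, 37)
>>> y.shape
(37, 23)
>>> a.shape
(5, 37)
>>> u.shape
(3, 5, 37, 37)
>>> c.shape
(37, 3)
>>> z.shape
(3, 5, 37, 5)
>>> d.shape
(3,)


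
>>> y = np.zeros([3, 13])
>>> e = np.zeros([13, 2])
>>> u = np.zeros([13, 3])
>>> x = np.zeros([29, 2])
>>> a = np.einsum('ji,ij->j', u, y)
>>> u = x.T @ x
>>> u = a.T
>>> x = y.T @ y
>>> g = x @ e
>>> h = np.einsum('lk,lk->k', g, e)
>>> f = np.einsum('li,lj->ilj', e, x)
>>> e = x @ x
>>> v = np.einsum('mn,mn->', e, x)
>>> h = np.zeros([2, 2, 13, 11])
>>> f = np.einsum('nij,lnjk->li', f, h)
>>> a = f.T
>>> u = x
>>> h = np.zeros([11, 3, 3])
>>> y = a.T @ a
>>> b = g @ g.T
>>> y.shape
(2, 2)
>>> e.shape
(13, 13)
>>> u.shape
(13, 13)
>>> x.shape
(13, 13)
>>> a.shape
(13, 2)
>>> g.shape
(13, 2)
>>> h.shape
(11, 3, 3)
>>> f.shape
(2, 13)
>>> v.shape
()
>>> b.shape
(13, 13)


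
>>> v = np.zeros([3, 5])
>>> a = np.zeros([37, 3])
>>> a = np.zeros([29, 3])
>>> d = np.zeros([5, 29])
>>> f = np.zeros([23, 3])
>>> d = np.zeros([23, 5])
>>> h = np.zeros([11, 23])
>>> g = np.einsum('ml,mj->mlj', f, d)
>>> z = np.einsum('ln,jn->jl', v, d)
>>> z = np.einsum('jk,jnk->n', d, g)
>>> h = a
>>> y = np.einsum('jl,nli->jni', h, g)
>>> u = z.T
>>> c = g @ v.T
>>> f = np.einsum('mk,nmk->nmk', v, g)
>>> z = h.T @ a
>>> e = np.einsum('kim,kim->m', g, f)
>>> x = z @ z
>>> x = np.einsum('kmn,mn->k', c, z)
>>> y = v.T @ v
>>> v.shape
(3, 5)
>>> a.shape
(29, 3)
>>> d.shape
(23, 5)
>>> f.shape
(23, 3, 5)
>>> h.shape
(29, 3)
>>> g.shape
(23, 3, 5)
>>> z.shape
(3, 3)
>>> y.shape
(5, 5)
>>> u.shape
(3,)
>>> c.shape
(23, 3, 3)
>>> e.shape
(5,)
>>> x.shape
(23,)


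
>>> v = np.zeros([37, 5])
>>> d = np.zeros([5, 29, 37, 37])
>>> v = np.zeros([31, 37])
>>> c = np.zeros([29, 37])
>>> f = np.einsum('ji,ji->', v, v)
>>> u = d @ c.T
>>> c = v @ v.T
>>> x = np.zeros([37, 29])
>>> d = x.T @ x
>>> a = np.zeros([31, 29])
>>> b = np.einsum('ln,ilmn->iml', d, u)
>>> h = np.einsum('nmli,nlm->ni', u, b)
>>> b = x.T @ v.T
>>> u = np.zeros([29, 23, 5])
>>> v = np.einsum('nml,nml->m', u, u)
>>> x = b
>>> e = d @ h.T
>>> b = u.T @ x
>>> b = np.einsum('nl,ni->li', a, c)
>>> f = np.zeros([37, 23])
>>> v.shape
(23,)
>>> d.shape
(29, 29)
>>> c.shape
(31, 31)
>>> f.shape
(37, 23)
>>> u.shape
(29, 23, 5)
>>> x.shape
(29, 31)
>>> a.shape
(31, 29)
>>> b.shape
(29, 31)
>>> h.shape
(5, 29)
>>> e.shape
(29, 5)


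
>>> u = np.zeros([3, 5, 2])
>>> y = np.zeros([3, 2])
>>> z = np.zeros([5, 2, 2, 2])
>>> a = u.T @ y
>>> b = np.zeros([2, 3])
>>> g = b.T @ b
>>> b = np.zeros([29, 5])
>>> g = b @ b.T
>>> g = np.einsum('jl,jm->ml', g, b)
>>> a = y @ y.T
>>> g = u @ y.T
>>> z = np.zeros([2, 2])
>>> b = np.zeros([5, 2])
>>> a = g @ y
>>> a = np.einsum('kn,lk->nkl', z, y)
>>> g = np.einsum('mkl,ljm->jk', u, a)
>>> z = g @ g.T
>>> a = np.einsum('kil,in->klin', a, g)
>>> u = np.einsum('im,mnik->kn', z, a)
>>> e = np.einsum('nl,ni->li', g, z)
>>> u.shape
(5, 3)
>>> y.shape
(3, 2)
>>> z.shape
(2, 2)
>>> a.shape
(2, 3, 2, 5)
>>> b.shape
(5, 2)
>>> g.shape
(2, 5)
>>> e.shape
(5, 2)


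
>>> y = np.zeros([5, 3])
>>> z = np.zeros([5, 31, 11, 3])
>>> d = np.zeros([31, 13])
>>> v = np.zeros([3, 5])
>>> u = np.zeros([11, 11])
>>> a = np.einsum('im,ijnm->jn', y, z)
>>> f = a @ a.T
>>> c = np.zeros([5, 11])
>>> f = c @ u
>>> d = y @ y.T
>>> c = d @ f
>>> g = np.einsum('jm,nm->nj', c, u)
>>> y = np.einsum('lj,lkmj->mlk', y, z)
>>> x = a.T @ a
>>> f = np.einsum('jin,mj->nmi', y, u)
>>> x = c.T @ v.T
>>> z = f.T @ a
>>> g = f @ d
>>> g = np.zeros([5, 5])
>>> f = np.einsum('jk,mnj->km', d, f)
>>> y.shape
(11, 5, 31)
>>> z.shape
(5, 11, 11)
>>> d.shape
(5, 5)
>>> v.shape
(3, 5)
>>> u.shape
(11, 11)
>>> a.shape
(31, 11)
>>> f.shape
(5, 31)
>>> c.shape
(5, 11)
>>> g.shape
(5, 5)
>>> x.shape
(11, 3)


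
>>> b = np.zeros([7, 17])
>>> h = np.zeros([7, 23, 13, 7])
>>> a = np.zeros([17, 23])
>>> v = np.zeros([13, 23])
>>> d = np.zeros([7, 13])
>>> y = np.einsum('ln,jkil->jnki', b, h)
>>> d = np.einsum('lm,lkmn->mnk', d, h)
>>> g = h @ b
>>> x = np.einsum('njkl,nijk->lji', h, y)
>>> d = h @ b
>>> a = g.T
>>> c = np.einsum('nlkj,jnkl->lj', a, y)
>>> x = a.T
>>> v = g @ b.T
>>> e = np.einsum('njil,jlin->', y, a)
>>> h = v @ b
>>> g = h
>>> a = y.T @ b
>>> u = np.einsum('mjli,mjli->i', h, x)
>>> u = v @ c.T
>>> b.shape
(7, 17)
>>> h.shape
(7, 23, 13, 17)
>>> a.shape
(13, 23, 17, 17)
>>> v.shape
(7, 23, 13, 7)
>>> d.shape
(7, 23, 13, 17)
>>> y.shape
(7, 17, 23, 13)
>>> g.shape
(7, 23, 13, 17)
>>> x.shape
(7, 23, 13, 17)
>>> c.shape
(13, 7)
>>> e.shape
()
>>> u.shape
(7, 23, 13, 13)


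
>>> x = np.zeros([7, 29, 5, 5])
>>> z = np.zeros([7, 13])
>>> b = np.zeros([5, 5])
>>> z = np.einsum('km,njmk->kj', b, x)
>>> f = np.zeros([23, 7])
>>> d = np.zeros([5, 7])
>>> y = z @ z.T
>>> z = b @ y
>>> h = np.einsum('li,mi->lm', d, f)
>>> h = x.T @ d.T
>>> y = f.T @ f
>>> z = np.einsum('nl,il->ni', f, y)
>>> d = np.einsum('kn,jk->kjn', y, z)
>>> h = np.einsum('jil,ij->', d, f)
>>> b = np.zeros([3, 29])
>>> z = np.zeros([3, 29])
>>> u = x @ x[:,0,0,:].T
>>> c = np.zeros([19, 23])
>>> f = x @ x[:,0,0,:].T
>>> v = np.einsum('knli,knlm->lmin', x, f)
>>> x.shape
(7, 29, 5, 5)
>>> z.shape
(3, 29)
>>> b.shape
(3, 29)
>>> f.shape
(7, 29, 5, 7)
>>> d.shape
(7, 23, 7)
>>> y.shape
(7, 7)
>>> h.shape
()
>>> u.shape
(7, 29, 5, 7)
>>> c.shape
(19, 23)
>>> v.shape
(5, 7, 5, 29)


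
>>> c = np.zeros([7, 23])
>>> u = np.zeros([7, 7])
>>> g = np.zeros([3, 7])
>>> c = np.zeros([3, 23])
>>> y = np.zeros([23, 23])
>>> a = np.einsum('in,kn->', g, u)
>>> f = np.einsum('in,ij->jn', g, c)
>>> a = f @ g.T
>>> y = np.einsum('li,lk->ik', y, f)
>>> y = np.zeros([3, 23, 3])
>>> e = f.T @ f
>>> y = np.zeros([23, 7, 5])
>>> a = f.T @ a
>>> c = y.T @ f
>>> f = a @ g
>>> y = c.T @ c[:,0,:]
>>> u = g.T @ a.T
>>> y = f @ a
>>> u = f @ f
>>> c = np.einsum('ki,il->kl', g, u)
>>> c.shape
(3, 7)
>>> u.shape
(7, 7)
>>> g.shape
(3, 7)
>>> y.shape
(7, 3)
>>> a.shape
(7, 3)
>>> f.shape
(7, 7)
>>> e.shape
(7, 7)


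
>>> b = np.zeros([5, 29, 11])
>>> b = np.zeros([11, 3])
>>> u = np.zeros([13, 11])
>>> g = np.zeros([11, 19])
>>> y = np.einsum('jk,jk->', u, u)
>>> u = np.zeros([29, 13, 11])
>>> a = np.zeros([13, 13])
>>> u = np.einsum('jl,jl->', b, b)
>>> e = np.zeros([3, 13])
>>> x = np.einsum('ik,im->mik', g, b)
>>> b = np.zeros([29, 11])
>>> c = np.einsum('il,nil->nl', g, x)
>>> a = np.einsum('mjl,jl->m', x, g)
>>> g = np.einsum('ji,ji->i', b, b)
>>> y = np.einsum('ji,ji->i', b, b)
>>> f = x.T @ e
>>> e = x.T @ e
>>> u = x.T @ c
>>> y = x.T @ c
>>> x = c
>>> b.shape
(29, 11)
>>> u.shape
(19, 11, 19)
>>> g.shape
(11,)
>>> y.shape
(19, 11, 19)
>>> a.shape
(3,)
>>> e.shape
(19, 11, 13)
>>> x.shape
(3, 19)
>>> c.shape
(3, 19)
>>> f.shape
(19, 11, 13)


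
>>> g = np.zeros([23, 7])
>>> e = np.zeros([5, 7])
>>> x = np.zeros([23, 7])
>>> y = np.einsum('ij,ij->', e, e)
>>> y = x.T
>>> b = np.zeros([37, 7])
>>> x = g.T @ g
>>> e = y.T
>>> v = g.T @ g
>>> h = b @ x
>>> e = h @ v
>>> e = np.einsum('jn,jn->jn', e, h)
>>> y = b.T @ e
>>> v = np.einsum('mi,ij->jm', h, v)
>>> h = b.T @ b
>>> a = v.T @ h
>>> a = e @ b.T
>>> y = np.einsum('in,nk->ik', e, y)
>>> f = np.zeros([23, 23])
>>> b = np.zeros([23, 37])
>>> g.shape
(23, 7)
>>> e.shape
(37, 7)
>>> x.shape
(7, 7)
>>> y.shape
(37, 7)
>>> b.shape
(23, 37)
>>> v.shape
(7, 37)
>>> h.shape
(7, 7)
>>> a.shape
(37, 37)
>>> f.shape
(23, 23)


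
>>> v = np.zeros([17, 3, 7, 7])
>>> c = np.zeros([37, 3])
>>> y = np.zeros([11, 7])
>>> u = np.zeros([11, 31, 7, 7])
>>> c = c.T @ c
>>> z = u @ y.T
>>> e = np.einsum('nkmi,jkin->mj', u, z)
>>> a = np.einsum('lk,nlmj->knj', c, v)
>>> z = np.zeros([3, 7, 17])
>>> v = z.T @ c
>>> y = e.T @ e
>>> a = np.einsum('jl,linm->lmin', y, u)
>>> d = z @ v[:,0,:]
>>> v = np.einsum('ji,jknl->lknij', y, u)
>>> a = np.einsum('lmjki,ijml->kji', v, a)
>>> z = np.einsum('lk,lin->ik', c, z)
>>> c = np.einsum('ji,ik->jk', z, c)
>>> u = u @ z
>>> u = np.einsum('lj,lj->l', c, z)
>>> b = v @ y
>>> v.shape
(7, 31, 7, 11, 11)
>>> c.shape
(7, 3)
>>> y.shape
(11, 11)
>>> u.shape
(7,)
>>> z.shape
(7, 3)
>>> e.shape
(7, 11)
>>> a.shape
(11, 7, 11)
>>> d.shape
(3, 7, 3)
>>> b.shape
(7, 31, 7, 11, 11)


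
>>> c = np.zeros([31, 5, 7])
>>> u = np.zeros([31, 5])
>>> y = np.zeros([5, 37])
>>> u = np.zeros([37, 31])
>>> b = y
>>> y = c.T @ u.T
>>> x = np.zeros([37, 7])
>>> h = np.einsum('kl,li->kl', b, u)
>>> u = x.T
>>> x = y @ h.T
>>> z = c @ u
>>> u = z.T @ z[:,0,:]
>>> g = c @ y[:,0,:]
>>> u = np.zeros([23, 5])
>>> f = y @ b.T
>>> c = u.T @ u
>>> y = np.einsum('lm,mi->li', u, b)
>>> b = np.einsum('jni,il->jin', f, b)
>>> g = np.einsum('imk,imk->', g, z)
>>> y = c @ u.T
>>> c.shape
(5, 5)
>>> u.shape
(23, 5)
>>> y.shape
(5, 23)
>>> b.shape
(7, 5, 5)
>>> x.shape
(7, 5, 5)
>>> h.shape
(5, 37)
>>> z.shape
(31, 5, 37)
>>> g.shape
()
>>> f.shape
(7, 5, 5)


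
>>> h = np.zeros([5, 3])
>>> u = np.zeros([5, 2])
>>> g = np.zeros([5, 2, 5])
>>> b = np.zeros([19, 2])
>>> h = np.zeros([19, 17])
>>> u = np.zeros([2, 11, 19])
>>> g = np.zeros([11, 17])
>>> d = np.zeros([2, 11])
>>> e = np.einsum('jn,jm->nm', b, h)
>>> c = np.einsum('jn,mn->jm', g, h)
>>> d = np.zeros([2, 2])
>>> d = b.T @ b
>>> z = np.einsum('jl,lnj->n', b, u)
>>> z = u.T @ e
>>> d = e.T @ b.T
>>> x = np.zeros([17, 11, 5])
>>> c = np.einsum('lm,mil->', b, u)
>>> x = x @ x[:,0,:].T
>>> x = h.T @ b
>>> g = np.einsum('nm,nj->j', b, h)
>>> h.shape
(19, 17)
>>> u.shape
(2, 11, 19)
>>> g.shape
(17,)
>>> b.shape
(19, 2)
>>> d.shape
(17, 19)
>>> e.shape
(2, 17)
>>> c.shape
()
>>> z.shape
(19, 11, 17)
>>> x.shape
(17, 2)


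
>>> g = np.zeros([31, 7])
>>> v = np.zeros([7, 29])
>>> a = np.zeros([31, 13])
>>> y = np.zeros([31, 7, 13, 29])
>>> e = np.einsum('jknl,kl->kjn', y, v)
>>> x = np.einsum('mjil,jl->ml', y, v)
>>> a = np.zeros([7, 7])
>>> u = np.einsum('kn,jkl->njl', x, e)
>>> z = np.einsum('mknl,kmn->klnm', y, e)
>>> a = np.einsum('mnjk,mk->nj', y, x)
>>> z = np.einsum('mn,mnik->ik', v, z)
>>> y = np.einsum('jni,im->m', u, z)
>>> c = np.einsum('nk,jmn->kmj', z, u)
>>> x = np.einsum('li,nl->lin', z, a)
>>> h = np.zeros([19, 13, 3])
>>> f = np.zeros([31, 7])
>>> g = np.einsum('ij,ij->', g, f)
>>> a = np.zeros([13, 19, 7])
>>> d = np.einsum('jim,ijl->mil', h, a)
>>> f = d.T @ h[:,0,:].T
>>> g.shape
()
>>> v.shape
(7, 29)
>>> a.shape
(13, 19, 7)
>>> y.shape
(31,)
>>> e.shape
(7, 31, 13)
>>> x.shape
(13, 31, 7)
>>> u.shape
(29, 7, 13)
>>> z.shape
(13, 31)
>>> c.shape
(31, 7, 29)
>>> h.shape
(19, 13, 3)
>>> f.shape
(7, 13, 19)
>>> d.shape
(3, 13, 7)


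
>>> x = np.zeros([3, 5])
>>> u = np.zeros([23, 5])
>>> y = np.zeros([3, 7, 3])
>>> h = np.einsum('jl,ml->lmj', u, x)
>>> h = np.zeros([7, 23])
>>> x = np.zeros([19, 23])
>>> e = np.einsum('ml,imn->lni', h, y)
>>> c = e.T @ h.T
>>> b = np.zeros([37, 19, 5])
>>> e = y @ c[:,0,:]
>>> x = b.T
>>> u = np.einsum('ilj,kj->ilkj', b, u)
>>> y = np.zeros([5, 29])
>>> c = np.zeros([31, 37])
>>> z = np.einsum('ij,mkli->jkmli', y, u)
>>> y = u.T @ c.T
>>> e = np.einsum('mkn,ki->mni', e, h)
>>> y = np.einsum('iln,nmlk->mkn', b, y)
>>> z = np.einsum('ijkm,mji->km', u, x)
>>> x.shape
(5, 19, 37)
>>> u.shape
(37, 19, 23, 5)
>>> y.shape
(23, 31, 5)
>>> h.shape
(7, 23)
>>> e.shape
(3, 7, 23)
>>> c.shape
(31, 37)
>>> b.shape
(37, 19, 5)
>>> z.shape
(23, 5)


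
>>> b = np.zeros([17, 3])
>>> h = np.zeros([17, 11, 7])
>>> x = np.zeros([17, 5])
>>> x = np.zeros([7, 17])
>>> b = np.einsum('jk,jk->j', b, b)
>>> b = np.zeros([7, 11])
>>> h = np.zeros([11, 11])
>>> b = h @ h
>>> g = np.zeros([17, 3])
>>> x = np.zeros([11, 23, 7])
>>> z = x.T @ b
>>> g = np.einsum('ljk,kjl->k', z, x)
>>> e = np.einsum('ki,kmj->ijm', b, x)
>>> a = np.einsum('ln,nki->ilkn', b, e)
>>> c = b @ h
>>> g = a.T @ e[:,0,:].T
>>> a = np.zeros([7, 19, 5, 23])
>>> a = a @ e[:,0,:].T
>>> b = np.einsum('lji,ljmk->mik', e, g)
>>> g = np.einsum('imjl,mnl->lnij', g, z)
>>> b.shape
(11, 23, 11)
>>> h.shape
(11, 11)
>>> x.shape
(11, 23, 7)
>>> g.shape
(11, 23, 11, 11)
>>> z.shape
(7, 23, 11)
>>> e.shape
(11, 7, 23)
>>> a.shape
(7, 19, 5, 11)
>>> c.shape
(11, 11)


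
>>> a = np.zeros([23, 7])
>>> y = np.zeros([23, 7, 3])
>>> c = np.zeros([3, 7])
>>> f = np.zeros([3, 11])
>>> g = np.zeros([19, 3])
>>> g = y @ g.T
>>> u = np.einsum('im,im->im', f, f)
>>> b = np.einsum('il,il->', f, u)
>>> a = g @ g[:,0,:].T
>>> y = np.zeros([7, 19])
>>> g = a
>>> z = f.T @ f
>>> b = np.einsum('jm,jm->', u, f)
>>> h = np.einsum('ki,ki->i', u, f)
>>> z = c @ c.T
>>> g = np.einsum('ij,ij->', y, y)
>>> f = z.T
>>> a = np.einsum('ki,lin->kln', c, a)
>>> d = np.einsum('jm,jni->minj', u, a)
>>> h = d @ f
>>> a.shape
(3, 23, 23)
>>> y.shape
(7, 19)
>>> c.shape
(3, 7)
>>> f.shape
(3, 3)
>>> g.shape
()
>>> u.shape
(3, 11)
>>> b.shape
()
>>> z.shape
(3, 3)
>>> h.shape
(11, 23, 23, 3)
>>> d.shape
(11, 23, 23, 3)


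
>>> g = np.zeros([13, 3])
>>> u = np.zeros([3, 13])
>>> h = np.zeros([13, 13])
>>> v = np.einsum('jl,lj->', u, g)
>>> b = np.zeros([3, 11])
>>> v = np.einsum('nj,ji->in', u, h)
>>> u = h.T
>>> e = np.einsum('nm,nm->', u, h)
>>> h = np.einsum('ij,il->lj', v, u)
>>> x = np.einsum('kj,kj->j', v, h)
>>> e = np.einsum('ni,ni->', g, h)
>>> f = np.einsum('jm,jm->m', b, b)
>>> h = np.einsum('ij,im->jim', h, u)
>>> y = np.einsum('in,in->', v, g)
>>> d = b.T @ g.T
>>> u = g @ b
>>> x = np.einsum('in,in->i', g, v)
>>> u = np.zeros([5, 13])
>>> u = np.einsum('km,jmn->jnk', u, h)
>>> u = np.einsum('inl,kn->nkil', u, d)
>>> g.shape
(13, 3)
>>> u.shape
(13, 11, 3, 5)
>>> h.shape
(3, 13, 13)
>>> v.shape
(13, 3)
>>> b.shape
(3, 11)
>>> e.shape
()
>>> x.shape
(13,)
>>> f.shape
(11,)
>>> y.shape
()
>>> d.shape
(11, 13)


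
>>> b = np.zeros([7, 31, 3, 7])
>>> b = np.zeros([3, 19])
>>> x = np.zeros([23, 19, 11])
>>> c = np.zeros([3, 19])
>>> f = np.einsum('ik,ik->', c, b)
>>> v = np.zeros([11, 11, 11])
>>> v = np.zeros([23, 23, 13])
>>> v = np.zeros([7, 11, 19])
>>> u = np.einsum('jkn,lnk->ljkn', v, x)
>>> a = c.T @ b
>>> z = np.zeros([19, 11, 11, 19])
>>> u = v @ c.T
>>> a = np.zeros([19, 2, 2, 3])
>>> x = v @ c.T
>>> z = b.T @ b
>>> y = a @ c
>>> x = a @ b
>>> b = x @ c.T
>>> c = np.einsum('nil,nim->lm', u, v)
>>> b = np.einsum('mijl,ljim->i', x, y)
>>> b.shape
(2,)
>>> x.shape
(19, 2, 2, 19)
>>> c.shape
(3, 19)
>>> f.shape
()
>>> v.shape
(7, 11, 19)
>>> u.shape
(7, 11, 3)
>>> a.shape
(19, 2, 2, 3)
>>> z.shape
(19, 19)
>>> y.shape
(19, 2, 2, 19)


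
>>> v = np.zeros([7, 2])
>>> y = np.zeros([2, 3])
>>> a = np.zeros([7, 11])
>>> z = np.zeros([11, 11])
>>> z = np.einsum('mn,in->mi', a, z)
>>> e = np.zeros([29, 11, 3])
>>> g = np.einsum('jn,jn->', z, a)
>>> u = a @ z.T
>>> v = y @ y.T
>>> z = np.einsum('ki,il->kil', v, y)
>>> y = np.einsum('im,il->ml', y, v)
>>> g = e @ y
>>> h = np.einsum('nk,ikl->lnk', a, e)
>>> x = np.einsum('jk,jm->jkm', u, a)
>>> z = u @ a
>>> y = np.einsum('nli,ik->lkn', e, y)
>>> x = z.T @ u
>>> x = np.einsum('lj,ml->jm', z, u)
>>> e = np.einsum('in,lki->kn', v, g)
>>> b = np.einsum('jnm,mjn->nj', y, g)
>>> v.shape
(2, 2)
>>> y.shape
(11, 2, 29)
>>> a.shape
(7, 11)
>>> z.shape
(7, 11)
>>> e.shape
(11, 2)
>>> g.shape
(29, 11, 2)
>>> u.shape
(7, 7)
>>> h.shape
(3, 7, 11)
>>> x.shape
(11, 7)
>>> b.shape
(2, 11)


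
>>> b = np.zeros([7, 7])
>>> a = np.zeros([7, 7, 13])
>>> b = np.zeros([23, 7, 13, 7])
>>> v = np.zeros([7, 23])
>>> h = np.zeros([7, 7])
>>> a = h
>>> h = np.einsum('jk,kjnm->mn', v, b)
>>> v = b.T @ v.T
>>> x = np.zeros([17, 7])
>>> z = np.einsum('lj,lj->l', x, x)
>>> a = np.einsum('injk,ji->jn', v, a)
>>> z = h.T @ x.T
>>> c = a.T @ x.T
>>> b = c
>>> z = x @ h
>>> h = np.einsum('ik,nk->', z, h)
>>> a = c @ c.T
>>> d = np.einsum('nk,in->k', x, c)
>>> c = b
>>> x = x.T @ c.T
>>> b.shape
(13, 17)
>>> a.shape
(13, 13)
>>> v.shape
(7, 13, 7, 7)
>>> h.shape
()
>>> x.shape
(7, 13)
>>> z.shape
(17, 13)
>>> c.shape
(13, 17)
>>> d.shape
(7,)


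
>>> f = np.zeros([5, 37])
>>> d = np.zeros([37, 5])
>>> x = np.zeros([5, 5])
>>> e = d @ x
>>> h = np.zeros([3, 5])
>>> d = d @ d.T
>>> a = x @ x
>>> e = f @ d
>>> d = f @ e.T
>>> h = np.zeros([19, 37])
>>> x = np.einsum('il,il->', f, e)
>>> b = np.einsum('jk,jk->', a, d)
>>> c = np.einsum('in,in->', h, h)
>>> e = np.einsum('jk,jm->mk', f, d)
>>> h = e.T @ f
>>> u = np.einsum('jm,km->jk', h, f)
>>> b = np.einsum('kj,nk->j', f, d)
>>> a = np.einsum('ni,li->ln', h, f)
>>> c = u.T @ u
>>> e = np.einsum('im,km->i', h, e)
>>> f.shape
(5, 37)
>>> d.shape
(5, 5)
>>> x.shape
()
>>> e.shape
(37,)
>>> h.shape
(37, 37)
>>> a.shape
(5, 37)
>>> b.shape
(37,)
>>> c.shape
(5, 5)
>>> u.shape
(37, 5)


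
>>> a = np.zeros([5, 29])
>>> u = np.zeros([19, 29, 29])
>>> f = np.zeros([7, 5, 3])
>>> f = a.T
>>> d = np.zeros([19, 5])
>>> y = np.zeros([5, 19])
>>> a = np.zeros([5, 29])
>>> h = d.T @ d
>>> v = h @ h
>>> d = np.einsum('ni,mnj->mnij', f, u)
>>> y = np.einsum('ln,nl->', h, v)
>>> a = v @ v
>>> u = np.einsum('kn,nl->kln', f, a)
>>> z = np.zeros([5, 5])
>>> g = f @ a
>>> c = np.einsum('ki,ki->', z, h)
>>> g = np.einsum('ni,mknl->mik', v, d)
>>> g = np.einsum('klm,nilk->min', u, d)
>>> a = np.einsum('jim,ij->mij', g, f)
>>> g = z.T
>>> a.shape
(19, 29, 5)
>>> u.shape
(29, 5, 5)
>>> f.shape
(29, 5)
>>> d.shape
(19, 29, 5, 29)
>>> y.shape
()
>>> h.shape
(5, 5)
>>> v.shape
(5, 5)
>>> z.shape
(5, 5)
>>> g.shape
(5, 5)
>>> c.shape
()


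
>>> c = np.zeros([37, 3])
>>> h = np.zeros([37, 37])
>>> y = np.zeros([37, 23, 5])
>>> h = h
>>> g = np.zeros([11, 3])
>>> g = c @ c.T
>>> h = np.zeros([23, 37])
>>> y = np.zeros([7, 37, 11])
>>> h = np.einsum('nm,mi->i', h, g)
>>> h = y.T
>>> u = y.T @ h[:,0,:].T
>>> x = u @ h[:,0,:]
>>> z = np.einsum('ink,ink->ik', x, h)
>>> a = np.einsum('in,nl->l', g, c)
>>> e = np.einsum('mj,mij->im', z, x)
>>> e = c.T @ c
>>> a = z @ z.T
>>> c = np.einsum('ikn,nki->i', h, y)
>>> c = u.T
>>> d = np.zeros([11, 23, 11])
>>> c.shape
(11, 37, 11)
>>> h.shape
(11, 37, 7)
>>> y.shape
(7, 37, 11)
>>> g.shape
(37, 37)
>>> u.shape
(11, 37, 11)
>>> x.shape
(11, 37, 7)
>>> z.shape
(11, 7)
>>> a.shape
(11, 11)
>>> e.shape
(3, 3)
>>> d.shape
(11, 23, 11)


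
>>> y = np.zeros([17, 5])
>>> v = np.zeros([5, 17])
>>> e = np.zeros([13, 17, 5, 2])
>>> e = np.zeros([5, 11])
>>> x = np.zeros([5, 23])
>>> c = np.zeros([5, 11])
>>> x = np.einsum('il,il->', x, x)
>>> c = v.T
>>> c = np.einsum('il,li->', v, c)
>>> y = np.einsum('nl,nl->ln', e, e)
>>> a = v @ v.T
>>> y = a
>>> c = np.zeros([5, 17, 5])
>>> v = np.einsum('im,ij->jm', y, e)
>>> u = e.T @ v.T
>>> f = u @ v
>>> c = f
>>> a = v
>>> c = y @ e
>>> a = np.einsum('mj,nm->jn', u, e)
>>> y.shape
(5, 5)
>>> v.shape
(11, 5)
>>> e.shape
(5, 11)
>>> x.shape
()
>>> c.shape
(5, 11)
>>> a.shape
(11, 5)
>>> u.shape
(11, 11)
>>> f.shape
(11, 5)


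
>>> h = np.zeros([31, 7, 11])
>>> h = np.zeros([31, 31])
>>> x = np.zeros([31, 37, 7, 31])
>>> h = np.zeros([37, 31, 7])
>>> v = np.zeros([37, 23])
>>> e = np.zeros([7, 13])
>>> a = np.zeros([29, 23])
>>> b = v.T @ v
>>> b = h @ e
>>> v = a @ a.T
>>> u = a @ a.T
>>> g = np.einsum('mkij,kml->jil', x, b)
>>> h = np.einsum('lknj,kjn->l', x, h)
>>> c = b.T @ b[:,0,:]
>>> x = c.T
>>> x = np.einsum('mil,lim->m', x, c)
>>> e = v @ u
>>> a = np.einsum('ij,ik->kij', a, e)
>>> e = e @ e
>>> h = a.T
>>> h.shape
(23, 29, 29)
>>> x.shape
(13,)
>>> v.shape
(29, 29)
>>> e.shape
(29, 29)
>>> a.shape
(29, 29, 23)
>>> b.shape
(37, 31, 13)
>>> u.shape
(29, 29)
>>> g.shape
(31, 7, 13)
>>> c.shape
(13, 31, 13)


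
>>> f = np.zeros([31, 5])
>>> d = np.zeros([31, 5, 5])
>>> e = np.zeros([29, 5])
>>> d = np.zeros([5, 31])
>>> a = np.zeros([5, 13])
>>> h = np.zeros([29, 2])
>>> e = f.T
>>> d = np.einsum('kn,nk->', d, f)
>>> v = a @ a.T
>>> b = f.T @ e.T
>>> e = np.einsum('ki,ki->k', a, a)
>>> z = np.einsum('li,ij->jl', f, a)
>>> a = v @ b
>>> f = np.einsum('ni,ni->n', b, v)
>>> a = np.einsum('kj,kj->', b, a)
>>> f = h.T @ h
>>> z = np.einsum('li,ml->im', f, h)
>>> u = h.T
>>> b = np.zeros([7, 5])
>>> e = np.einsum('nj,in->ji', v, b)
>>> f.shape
(2, 2)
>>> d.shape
()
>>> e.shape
(5, 7)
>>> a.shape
()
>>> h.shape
(29, 2)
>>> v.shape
(5, 5)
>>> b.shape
(7, 5)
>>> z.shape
(2, 29)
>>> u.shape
(2, 29)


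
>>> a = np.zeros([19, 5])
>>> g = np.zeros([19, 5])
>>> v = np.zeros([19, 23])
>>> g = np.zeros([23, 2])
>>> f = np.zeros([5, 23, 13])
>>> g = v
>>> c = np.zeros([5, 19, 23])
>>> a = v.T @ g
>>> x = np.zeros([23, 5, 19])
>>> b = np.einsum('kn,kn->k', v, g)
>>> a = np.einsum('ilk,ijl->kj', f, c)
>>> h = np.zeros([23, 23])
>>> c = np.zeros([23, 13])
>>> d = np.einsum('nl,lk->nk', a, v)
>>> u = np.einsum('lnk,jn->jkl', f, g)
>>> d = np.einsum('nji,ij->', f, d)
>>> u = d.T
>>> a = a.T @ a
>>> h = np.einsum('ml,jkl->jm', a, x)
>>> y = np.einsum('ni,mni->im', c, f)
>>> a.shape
(19, 19)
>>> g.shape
(19, 23)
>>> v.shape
(19, 23)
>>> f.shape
(5, 23, 13)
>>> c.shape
(23, 13)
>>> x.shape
(23, 5, 19)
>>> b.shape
(19,)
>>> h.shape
(23, 19)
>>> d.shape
()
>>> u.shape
()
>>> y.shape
(13, 5)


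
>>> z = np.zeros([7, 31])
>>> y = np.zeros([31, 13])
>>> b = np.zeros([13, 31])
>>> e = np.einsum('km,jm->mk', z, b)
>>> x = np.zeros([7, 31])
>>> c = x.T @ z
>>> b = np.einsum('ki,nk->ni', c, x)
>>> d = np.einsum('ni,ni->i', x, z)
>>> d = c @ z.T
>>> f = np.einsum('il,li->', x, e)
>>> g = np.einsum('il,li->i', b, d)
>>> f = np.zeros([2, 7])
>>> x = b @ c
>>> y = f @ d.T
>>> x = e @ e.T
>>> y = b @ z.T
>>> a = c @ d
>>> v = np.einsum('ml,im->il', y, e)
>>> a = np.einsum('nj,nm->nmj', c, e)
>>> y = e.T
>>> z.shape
(7, 31)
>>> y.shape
(7, 31)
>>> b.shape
(7, 31)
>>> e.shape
(31, 7)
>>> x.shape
(31, 31)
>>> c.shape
(31, 31)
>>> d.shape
(31, 7)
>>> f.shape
(2, 7)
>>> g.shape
(7,)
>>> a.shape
(31, 7, 31)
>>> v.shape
(31, 7)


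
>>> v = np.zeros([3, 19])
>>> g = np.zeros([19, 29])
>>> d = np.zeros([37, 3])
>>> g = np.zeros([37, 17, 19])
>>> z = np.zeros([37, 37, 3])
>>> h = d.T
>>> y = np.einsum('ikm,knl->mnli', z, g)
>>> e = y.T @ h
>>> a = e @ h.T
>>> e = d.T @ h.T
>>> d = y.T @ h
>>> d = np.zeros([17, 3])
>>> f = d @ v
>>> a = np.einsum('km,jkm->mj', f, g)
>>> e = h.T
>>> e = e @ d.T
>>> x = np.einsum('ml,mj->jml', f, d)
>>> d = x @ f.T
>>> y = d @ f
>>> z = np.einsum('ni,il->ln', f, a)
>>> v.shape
(3, 19)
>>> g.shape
(37, 17, 19)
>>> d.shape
(3, 17, 17)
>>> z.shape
(37, 17)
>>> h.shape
(3, 37)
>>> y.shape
(3, 17, 19)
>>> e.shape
(37, 17)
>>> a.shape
(19, 37)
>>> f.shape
(17, 19)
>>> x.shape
(3, 17, 19)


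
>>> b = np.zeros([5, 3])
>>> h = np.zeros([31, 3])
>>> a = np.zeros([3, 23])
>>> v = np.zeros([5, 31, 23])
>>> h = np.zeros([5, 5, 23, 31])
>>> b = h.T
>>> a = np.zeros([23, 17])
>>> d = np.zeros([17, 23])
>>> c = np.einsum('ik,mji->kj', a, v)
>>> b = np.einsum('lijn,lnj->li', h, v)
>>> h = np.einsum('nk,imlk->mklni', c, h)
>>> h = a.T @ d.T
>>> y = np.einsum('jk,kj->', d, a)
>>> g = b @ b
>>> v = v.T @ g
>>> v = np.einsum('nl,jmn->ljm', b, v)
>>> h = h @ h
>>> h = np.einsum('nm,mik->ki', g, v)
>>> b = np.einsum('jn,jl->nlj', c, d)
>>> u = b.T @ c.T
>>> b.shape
(31, 23, 17)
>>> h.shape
(31, 23)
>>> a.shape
(23, 17)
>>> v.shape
(5, 23, 31)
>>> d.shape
(17, 23)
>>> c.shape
(17, 31)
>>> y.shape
()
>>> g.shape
(5, 5)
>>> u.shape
(17, 23, 17)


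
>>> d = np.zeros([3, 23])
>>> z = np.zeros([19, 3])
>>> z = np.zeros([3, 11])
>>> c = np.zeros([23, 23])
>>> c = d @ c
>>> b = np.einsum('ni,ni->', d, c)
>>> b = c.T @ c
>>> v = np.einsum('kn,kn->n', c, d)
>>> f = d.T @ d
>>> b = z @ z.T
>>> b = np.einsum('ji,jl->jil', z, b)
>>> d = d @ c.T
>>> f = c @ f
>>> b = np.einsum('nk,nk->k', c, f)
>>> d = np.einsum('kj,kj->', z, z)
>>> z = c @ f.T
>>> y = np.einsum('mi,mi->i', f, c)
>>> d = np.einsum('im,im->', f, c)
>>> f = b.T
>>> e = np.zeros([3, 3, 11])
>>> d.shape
()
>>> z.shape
(3, 3)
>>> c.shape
(3, 23)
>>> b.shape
(23,)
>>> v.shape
(23,)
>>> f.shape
(23,)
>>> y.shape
(23,)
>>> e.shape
(3, 3, 11)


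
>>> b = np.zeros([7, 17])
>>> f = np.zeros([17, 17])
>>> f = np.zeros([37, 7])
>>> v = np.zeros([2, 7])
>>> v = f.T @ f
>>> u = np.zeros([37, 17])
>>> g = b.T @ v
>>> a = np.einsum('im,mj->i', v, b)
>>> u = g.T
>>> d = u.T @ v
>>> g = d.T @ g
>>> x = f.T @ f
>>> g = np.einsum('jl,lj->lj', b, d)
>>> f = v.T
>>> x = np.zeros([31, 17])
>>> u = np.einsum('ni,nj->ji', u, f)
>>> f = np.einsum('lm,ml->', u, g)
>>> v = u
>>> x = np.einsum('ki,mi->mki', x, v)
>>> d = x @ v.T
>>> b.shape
(7, 17)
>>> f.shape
()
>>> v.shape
(7, 17)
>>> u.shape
(7, 17)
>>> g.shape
(17, 7)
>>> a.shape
(7,)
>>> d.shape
(7, 31, 7)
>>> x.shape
(7, 31, 17)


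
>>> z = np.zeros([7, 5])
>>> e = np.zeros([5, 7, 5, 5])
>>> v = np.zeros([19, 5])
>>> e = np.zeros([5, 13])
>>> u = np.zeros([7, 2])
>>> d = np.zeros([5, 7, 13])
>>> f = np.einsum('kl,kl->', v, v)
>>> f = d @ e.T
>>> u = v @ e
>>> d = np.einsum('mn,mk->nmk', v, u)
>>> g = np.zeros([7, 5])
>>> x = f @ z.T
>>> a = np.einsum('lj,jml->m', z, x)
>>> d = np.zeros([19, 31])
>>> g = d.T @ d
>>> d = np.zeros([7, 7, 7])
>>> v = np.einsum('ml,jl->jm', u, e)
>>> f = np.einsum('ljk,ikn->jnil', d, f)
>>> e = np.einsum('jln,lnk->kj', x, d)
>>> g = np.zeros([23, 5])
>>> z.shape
(7, 5)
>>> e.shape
(7, 5)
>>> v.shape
(5, 19)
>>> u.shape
(19, 13)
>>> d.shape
(7, 7, 7)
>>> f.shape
(7, 5, 5, 7)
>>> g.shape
(23, 5)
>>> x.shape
(5, 7, 7)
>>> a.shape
(7,)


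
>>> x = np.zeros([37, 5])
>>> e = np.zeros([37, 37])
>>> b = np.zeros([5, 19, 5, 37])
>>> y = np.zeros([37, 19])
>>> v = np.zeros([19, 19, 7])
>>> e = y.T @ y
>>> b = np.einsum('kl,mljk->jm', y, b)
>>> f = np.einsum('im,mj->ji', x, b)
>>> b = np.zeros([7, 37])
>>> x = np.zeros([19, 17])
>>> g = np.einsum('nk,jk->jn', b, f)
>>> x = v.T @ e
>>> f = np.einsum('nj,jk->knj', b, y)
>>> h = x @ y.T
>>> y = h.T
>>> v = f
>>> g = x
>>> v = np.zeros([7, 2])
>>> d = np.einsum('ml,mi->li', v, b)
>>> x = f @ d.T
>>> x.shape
(19, 7, 2)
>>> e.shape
(19, 19)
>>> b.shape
(7, 37)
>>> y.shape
(37, 19, 7)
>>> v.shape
(7, 2)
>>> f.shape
(19, 7, 37)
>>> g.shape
(7, 19, 19)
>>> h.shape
(7, 19, 37)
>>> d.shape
(2, 37)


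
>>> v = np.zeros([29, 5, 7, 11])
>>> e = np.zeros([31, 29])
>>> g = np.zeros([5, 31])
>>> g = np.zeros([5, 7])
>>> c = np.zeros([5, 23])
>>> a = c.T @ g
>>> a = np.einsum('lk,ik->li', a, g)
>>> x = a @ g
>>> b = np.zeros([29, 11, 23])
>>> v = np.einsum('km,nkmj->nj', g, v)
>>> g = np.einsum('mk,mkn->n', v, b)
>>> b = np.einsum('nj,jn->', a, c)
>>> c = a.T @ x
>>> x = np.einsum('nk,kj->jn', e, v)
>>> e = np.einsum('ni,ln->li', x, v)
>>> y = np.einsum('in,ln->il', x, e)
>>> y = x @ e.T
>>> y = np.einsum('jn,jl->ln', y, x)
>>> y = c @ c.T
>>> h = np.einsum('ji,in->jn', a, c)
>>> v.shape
(29, 11)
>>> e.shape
(29, 31)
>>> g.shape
(23,)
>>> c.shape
(5, 7)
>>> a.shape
(23, 5)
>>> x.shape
(11, 31)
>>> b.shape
()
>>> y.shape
(5, 5)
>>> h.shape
(23, 7)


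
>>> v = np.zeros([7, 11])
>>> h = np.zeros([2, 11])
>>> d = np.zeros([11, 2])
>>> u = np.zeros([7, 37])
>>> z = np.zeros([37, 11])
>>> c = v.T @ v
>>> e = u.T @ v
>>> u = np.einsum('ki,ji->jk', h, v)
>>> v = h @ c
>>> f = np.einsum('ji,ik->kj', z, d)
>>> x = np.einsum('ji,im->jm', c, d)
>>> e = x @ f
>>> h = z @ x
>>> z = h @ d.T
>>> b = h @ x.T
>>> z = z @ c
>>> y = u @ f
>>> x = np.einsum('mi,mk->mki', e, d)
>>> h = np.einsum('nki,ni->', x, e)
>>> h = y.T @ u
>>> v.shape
(2, 11)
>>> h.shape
(37, 2)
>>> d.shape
(11, 2)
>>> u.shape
(7, 2)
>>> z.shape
(37, 11)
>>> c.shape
(11, 11)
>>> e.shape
(11, 37)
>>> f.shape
(2, 37)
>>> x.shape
(11, 2, 37)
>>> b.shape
(37, 11)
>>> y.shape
(7, 37)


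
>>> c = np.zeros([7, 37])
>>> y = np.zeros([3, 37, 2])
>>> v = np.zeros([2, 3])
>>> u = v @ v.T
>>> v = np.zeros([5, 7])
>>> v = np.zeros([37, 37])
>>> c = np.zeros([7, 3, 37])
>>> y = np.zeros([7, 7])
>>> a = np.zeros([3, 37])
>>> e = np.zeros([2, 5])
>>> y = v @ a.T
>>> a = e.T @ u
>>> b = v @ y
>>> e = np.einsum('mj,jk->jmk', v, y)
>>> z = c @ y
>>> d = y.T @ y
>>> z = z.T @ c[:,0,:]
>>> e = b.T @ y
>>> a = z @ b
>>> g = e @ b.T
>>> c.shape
(7, 3, 37)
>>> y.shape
(37, 3)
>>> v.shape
(37, 37)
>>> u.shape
(2, 2)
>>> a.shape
(3, 3, 3)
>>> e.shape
(3, 3)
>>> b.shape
(37, 3)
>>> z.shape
(3, 3, 37)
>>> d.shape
(3, 3)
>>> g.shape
(3, 37)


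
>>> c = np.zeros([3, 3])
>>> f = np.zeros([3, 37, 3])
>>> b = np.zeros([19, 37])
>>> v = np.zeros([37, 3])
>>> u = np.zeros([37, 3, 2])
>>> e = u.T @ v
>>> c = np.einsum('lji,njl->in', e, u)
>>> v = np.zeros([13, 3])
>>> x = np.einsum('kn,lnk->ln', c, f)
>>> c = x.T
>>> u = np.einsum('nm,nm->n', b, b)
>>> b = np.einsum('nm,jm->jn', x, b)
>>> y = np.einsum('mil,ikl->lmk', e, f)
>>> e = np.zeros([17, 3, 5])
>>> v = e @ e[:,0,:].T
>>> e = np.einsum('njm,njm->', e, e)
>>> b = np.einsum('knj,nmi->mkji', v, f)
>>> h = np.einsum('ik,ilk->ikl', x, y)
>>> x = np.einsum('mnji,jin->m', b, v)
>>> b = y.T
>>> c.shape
(37, 3)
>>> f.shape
(3, 37, 3)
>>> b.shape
(37, 2, 3)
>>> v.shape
(17, 3, 17)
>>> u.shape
(19,)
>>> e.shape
()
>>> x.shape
(37,)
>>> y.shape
(3, 2, 37)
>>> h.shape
(3, 37, 2)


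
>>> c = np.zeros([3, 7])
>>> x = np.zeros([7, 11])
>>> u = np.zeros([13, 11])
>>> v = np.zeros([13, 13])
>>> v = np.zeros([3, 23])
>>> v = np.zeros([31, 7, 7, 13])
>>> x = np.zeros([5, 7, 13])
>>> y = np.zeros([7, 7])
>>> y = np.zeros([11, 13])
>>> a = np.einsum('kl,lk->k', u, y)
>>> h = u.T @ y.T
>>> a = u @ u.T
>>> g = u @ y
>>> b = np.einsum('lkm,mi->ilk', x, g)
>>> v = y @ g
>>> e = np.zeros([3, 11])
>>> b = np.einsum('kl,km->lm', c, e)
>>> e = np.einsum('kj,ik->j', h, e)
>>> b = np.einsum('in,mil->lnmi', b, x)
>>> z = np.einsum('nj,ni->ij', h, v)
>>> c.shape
(3, 7)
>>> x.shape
(5, 7, 13)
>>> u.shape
(13, 11)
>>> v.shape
(11, 13)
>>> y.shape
(11, 13)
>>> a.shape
(13, 13)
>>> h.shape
(11, 11)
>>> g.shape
(13, 13)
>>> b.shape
(13, 11, 5, 7)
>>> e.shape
(11,)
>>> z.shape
(13, 11)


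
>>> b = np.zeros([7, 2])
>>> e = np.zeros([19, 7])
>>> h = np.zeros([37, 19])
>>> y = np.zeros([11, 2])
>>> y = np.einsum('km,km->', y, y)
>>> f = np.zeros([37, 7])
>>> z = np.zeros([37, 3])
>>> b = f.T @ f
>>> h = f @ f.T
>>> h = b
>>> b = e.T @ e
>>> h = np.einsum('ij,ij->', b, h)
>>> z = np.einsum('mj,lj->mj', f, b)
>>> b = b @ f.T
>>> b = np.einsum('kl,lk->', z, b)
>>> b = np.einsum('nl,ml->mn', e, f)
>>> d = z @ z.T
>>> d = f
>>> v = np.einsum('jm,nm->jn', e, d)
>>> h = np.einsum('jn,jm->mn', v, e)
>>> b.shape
(37, 19)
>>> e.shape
(19, 7)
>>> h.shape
(7, 37)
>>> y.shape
()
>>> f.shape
(37, 7)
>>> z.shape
(37, 7)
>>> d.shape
(37, 7)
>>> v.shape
(19, 37)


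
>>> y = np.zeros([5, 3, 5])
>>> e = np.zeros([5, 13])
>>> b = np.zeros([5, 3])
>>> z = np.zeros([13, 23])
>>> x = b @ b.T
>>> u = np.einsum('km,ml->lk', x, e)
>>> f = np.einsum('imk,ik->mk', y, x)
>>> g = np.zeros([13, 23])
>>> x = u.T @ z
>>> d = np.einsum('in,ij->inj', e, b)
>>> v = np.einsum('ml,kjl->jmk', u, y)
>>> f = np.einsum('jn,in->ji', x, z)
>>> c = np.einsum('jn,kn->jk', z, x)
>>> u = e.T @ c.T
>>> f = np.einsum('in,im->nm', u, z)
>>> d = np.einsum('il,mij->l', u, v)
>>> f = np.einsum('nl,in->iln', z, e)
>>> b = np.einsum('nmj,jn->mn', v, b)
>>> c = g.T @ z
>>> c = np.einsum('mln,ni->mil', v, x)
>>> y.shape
(5, 3, 5)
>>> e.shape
(5, 13)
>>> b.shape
(13, 3)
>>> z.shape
(13, 23)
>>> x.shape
(5, 23)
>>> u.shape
(13, 13)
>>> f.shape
(5, 23, 13)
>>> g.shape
(13, 23)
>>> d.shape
(13,)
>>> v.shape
(3, 13, 5)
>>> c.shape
(3, 23, 13)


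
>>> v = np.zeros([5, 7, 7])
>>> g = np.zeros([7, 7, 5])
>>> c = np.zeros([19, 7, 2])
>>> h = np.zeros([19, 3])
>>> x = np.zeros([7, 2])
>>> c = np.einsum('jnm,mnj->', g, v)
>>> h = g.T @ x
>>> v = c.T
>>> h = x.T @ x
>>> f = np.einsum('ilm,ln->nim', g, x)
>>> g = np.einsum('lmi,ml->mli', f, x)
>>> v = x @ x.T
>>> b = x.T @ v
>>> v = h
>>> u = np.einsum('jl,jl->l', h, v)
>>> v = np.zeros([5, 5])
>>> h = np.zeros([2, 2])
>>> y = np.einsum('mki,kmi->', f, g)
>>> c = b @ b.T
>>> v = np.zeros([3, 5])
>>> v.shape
(3, 5)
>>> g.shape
(7, 2, 5)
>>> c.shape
(2, 2)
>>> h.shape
(2, 2)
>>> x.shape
(7, 2)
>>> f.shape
(2, 7, 5)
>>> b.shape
(2, 7)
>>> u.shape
(2,)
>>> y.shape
()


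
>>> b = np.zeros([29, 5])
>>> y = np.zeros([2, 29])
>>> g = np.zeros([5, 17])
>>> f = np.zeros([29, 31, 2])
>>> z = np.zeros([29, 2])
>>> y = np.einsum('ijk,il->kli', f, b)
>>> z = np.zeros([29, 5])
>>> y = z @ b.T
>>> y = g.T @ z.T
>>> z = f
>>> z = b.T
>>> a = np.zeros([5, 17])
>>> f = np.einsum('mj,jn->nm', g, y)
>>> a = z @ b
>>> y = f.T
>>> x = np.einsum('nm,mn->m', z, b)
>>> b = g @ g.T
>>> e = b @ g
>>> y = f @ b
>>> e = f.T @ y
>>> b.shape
(5, 5)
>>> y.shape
(29, 5)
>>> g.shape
(5, 17)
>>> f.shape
(29, 5)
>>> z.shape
(5, 29)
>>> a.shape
(5, 5)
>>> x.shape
(29,)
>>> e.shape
(5, 5)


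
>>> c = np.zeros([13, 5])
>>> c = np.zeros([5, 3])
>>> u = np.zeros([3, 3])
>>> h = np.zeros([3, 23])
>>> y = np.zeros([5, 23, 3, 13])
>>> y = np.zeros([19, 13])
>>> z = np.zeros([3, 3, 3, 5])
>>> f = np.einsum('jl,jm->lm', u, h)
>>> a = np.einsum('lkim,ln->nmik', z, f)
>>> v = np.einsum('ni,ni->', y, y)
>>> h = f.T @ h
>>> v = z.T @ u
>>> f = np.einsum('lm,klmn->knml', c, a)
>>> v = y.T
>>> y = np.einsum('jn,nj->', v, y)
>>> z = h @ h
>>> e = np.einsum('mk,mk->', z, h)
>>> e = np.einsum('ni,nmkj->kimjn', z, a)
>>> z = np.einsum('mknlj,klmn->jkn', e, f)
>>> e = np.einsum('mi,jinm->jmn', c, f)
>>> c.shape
(5, 3)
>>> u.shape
(3, 3)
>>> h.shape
(23, 23)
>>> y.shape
()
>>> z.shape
(23, 23, 5)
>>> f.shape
(23, 3, 3, 5)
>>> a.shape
(23, 5, 3, 3)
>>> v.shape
(13, 19)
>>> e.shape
(23, 5, 3)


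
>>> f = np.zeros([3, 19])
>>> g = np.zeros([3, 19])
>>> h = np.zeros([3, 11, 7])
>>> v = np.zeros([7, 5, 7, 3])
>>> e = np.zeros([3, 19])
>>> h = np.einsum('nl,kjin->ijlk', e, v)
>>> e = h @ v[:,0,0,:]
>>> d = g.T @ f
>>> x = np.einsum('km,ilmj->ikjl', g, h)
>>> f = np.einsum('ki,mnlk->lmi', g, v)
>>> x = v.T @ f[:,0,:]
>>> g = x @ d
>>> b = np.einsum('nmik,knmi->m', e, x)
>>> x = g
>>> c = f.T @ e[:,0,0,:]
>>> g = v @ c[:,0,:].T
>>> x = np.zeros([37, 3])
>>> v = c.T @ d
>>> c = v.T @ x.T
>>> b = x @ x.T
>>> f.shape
(7, 7, 19)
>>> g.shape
(7, 5, 7, 19)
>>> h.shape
(7, 5, 19, 7)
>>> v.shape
(3, 7, 19)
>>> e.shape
(7, 5, 19, 3)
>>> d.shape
(19, 19)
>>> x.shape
(37, 3)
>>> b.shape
(37, 37)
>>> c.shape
(19, 7, 37)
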